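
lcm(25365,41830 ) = 2384310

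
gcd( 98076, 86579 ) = 1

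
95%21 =11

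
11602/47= 246 + 40/47 = 246.85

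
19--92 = 111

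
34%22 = 12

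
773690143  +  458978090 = 1232668233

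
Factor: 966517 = 269^1*3593^1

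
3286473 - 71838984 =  - 68552511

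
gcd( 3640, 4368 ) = 728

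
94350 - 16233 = 78117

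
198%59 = 21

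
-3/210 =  - 1/70=- 0.01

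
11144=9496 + 1648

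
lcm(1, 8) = 8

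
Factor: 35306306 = 2^1  *7^1*47^1*53657^1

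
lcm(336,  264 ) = 3696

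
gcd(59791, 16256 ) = 1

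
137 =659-522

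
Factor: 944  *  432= 2^8*3^3*59^1 = 407808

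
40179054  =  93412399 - 53233345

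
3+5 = 8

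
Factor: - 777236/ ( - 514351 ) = 2^2*83^( - 1) * 6197^(- 1)*194309^1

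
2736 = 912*3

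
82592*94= 7763648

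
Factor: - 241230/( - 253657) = 330/347 = 2^1 * 3^1*5^1*11^1*347^( - 1 )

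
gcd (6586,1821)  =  1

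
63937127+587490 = 64524617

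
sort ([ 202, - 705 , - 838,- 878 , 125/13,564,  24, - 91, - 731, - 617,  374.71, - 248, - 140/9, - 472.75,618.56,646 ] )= [ - 878, - 838, - 731 ,-705, - 617 ,-472.75, - 248, - 91, - 140/9,125/13, 24,202, 374.71,  564,618.56, 646]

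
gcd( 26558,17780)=14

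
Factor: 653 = 653^1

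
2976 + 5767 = 8743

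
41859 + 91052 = 132911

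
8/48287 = 8/48287 = 0.00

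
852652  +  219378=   1072030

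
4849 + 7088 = 11937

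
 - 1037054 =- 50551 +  - 986503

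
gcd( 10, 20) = 10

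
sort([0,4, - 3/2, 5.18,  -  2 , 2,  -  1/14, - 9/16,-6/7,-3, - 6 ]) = [ - 6, - 3 , - 2,  -  3/2, - 6/7, - 9/16 ,-1/14, 0,  2,4, 5.18] 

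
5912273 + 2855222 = 8767495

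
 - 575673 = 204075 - 779748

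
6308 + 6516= 12824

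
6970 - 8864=-1894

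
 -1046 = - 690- 356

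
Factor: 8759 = 19^1*461^1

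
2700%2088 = 612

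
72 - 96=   -  24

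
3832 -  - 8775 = 12607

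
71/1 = 71 = 71.00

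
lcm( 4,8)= 8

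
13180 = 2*6590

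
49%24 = 1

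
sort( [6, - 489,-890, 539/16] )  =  [  -  890, - 489,6,539/16 ]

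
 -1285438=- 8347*154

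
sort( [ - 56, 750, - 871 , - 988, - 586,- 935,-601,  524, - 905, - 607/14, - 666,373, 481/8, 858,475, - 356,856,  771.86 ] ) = [ - 988 ,-935, - 905, - 871, - 666, - 601, - 586, -356 , - 56, - 607/14, 481/8, 373, 475, 524,750,771.86, 856,858]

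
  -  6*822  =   - 4932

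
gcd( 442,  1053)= 13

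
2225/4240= 445/848 = 0.52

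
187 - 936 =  - 749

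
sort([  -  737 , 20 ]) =[-737, 20]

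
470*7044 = 3310680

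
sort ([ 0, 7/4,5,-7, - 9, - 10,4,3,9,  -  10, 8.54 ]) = [ - 10, - 10,-9, - 7, 0,7/4,3,4 , 5,8.54, 9 ] 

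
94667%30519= 3110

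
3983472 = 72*55326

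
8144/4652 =1 + 873/1163 = 1.75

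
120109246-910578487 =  - 790469241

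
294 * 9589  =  2819166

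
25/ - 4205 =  - 1+836/841 = - 0.01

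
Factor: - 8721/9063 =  - 51/53 = - 3^1 * 17^1 * 53^ ( - 1)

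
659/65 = 659/65 =10.14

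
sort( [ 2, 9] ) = [ 2,9]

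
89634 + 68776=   158410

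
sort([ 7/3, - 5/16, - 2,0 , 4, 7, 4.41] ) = [ - 2,-5/16, 0, 7/3,  4, 4.41, 7]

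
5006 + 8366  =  13372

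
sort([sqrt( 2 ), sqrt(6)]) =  [ sqrt(2),sqrt(6 ) ] 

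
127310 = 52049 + 75261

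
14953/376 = 39 + 289/376 = 39.77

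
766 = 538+228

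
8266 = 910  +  7356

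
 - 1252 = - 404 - 848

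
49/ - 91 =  - 7/13 = - 0.54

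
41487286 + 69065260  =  110552546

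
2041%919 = 203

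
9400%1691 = 945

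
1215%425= 365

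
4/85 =4/85= 0.05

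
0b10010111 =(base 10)151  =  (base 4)2113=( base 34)4F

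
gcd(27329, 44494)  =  1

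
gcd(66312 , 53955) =9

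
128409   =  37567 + 90842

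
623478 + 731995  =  1355473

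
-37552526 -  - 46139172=8586646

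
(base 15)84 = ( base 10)124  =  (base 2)1111100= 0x7c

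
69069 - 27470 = 41599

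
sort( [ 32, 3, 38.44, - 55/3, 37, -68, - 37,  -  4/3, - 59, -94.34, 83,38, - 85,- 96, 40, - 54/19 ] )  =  [-96, - 94.34,-85, - 68, - 59,  -  37, -55/3, - 54/19,  -  4/3,3, 32, 37, 38, 38.44, 40 , 83 ]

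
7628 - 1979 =5649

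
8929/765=8929/765=11.67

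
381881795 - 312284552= 69597243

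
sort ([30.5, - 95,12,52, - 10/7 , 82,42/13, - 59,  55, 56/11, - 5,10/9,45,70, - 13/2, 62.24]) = [ - 95, - 59,  -  13/2, - 5, - 10/7,10/9,42/13, 56/11, 12, 30.5,45,52,55, 62.24,70,  82] 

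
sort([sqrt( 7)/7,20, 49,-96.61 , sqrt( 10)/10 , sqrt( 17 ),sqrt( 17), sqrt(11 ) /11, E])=[  -  96.61,sqrt( 11) /11,sqrt (10)/10,sqrt( 7)/7, E,sqrt (17), sqrt( 17 ),20, 49]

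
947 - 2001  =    -  1054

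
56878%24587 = 7704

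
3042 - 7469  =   - 4427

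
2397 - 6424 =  - 4027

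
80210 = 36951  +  43259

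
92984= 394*236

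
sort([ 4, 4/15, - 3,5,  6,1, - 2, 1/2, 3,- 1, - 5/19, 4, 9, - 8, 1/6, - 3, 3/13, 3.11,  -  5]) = [-8 ,-5,  -  3, - 3, - 2,  -  1,-5/19,1/6, 3/13, 4/15, 1/2,1  ,  3 , 3.11,4, 4,5, 6, 9 ]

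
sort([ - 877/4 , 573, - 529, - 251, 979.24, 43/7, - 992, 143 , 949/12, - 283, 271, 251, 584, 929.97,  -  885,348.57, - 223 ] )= [ - 992,-885,- 529, - 283, - 251, - 223, - 877/4  ,  43/7 , 949/12, 143, 251,271,348.57, 573,  584, 929.97, 979.24 ] 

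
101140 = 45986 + 55154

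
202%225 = 202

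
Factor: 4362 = 2^1*3^1*727^1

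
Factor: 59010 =2^1 * 3^1 *5^1*7^1*281^1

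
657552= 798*824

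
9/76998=3/25666 = 0.00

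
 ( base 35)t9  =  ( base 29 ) 169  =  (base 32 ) 100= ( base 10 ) 1024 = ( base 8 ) 2000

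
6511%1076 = 55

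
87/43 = 2 + 1/43 = 2.02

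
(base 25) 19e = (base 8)1540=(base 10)864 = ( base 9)1160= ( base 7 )2343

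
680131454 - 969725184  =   - 289593730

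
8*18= 144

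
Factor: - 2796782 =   -  2^1*47^1*29753^1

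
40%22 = 18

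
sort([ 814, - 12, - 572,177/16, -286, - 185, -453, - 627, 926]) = [-627, -572, - 453, - 286,-185, - 12,177/16 , 814,926]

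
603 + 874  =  1477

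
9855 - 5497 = 4358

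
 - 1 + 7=6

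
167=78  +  89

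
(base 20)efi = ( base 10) 5918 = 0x171E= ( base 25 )9BI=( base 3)22010012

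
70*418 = 29260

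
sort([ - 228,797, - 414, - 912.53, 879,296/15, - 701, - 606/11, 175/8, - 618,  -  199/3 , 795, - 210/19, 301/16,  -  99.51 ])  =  [ - 912.53, - 701, - 618, - 414 , - 228, - 99.51,-199/3, - 606/11, -210/19, 301/16, 296/15,  175/8,795,797, 879]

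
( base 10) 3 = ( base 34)3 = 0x3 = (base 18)3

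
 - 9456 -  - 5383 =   -  4073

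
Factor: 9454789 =9454789^1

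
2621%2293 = 328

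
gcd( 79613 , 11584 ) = 1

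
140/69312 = 35/17328 = 0.00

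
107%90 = 17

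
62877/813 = 20959/271  =  77.34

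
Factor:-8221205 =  - 5^1 * 19^1 * 86539^1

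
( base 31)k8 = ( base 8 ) 1164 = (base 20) 1B8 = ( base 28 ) MC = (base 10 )628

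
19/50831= 19/50831 =0.00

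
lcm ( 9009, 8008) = 72072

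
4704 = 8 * 588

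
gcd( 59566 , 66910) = 2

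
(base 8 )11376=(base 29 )5mj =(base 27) 6I2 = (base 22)A10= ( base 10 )4862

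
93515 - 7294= 86221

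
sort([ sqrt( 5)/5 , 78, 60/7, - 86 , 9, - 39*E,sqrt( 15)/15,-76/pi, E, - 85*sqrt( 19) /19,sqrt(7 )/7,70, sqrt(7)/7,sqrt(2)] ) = [ - 39*E, - 86, - 76/pi, - 85*sqrt( 19)/19,sqrt (15)/15,sqrt ( 7)/7, sqrt(7)/7,sqrt(5)/5,sqrt(2),E,60/7, 9,70,78 ]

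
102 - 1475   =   - 1373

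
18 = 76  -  58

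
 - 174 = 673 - 847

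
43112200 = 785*54920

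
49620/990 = 50 + 4/33 = 50.12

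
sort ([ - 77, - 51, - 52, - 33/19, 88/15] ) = [ - 77, - 52, - 51, - 33/19, 88/15] 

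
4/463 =4/463 = 0.01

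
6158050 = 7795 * 790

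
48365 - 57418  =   - 9053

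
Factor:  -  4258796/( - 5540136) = 1064699/1385034= 2^(  -  1)*3^( - 1)*7^( - 3)*673^( - 1)*1064699^1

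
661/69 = 9 + 40/69 = 9.58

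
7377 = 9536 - 2159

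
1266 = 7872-6606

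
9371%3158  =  3055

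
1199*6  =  7194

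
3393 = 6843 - 3450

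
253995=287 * 885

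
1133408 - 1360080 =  - 226672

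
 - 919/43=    - 919/43 = - 21.37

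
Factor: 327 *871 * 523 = 148959291  =  3^1*13^1 *67^1*109^1*523^1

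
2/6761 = 2/6761  =  0.00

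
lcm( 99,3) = 99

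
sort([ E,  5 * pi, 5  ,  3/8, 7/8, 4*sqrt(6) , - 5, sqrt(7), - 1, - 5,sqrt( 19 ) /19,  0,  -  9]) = [ - 9, - 5, - 5, - 1, 0, sqrt( 19 ) /19,  3/8, 7/8, sqrt(7),  E, 5 , 4*sqrt(6), 5*pi]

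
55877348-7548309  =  48329039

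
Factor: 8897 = 7^1*31^1*41^1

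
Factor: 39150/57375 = 58/85 = 2^1*5^( - 1)*17^ (- 1)*29^1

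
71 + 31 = 102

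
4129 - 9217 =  - 5088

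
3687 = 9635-5948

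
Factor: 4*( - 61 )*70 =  - 2^3*5^1*7^1*61^1 = -  17080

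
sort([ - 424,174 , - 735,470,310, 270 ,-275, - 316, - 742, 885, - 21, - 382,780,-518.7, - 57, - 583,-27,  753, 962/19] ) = [ - 742, - 735, - 583,  -  518.7, - 424, - 382, - 316, - 275 , - 57, - 27, - 21, 962/19,174, 270,310, 470, 753, 780, 885 ]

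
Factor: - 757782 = -2^1 * 3^3  *14033^1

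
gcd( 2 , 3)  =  1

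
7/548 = 7/548 = 0.01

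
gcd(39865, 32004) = 7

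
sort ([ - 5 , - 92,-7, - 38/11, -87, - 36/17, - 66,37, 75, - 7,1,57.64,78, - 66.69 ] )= [ - 92,-87, - 66.69 , - 66, - 7, - 7,-5, - 38/11, - 36/17,1, 37,57.64,  75,78 ] 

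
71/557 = 71/557 = 0.13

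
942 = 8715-7773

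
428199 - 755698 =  - 327499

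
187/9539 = 187/9539 = 0.02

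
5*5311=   26555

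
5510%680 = 70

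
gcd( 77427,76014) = 9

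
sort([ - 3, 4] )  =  [ - 3, 4]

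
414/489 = 138/163  =  0.85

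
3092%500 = 92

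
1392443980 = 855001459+537442521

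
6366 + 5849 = 12215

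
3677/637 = 3677/637 = 5.77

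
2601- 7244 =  - 4643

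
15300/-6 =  - 2550+0/1 = - 2550.00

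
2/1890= 1/945 = 0.00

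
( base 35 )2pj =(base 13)16A3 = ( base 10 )3344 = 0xD10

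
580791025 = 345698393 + 235092632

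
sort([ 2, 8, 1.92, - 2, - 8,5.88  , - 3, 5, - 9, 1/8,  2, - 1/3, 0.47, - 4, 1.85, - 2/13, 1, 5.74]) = [ - 9, - 8, - 4,- 3, - 2, - 1/3,-2/13, 1/8, 0.47 , 1, 1.85, 1.92, 2,  2,5, 5.74, 5.88,8 ] 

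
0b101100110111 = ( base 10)2871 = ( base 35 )2C1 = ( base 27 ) 3P9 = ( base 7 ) 11241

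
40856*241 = 9846296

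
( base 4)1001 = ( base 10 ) 65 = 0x41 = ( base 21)32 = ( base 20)35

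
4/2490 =2/1245= 0.00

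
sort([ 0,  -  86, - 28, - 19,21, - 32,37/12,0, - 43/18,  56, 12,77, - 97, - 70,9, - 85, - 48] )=[ - 97, - 86, - 85,-70 , - 48,-32, - 28 ,-19,-43/18,0,0,37/12, 9,12, 21, 56,77]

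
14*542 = 7588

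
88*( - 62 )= - 5456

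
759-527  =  232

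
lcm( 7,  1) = 7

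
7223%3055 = 1113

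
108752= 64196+44556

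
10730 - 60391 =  - 49661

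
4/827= 4/827 = 0.00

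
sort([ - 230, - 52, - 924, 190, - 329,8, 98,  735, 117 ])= [ - 924, - 329, - 230, - 52, 8,98, 117, 190, 735] 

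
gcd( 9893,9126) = 13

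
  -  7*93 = - 651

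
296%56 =16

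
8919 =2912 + 6007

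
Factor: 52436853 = 3^2 *7^1*832331^1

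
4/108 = 1/27 = 0.04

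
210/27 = 70/9= 7.78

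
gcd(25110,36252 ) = 18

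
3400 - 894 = 2506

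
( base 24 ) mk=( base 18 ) 1c8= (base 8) 1044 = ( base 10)548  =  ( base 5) 4143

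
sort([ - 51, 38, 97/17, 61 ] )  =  [ - 51, 97/17,38, 61 ] 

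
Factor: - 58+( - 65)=-3^1*41^1= - 123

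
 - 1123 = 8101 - 9224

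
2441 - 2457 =-16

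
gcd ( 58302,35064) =18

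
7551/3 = 2517 = 2517.00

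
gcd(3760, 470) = 470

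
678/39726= 113/6621 = 0.02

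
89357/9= 9928 + 5/9 =9928.56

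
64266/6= 10711= 10711.00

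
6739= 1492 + 5247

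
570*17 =9690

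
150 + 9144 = 9294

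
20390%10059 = 272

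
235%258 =235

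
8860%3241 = 2378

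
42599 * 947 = 40341253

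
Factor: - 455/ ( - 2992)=2^ ( - 4)*5^1 * 7^1*11^( - 1)*13^1*17^( - 1) 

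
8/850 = 4/425 = 0.01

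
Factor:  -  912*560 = - 2^8 * 3^1*5^1* 7^1*19^1 = -510720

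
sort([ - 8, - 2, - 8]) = [-8, - 8, - 2] 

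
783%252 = 27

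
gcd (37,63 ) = 1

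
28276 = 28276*1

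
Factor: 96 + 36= 132= 2^2 * 3^1*11^1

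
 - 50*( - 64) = 3200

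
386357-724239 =-337882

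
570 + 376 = 946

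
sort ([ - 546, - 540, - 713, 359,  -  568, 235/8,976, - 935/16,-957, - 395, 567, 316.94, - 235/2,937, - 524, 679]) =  [-957, - 713,-568,-546,-540, - 524,-395, - 235/2,-935/16, 235/8,  316.94, 359, 567,679, 937, 976]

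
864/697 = 1+ 167/697 = 1.24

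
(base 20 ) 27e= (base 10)954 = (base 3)1022100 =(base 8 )1672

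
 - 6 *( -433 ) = 2598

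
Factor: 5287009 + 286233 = 5573242  =  2^1*31^1*89891^1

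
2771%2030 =741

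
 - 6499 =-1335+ - 5164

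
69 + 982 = 1051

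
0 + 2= 2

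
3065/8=383+1/8 = 383.12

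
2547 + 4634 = 7181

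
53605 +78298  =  131903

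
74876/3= 74876/3 = 24958.67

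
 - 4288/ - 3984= 1+19/249  =  1.08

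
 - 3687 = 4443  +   - 8130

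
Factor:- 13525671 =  - 3^1*809^1*5573^1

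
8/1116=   2/279 = 0.01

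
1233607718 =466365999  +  767241719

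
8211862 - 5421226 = 2790636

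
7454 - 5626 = 1828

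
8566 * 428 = 3666248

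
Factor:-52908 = -2^2*3^1*4409^1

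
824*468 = 385632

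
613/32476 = 613/32476 = 0.02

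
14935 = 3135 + 11800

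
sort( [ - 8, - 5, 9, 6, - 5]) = [ - 8, - 5, - 5 , 6,9] 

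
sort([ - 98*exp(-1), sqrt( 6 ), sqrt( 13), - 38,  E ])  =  [ - 38,-98*exp(- 1 ), sqrt(6), E , sqrt( 13)] 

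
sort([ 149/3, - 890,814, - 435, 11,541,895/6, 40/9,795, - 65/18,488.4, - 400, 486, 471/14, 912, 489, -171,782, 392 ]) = [- 890,-435, - 400 , -171, - 65/18, 40/9,11, 471/14, 149/3,895/6, 392, 486, 488.4, 489 , 541,782,795, 814 , 912]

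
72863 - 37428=35435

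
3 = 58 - 55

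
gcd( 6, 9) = 3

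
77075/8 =77075/8  =  9634.38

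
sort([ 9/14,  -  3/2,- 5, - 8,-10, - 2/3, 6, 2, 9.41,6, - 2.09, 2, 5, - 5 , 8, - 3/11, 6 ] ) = [-10,-8,-5, - 5, - 2.09, - 3/2, - 2/3,-3/11, 9/14,2, 2, 5, 6,6,6 , 8, 9.41]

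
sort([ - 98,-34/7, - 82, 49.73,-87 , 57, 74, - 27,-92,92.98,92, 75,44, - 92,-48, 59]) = [ - 98, - 92,  -  92,- 87 , - 82,-48, - 27, - 34/7,44,  49.73, 57, 59, 74,75, 92,92.98 ]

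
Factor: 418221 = 3^2*31^1*1499^1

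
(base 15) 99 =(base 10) 144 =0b10010000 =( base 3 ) 12100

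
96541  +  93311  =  189852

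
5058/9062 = 2529/4531=0.56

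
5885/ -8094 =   -  1+2209/8094=-0.73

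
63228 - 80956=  - 17728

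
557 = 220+337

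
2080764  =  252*8257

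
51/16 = 3  +  3/16= 3.19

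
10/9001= 10/9001= 0.00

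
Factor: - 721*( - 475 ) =342475 = 5^2*7^1*19^1 * 103^1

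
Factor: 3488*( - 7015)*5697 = -2^5*3^3*5^1*23^1 * 61^1 * 109^1*211^1 =- 139396019040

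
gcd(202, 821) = 1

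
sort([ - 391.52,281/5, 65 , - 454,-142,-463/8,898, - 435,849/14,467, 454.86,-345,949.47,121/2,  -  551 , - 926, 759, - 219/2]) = [-926, - 551, - 454,  -  435, - 391.52, - 345  , -142 ,- 219/2, - 463/8,  281/5,  121/2, 849/14,65,454.86 , 467,759,898 , 949.47 ] 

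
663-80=583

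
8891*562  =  4996742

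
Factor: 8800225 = 5^2*7^1*50287^1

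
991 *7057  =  6993487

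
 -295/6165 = - 1 + 1174/1233 = - 0.05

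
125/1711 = 125/1711 = 0.07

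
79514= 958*83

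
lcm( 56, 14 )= 56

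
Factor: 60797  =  11^1*5527^1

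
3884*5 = 19420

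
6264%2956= 352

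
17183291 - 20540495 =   -  3357204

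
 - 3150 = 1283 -4433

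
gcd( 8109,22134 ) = 51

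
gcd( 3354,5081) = 1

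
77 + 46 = 123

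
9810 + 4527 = 14337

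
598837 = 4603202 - 4004365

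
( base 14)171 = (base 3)101221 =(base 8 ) 447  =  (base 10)295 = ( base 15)14A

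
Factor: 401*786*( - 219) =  - 69025734 =- 2^1*3^2 * 73^1*131^1*401^1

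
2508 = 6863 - 4355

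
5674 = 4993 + 681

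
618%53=35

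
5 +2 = 7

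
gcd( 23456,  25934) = 2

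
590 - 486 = 104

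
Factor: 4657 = 4657^1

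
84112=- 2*( - 42056) 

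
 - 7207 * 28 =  - 201796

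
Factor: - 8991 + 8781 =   -  2^1*3^1*5^1*7^1= -210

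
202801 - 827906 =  - 625105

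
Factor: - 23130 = -2^1*3^2*5^1 * 257^1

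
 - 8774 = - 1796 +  - 6978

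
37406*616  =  23042096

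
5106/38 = 2553/19= 134.37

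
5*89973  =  449865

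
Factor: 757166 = 2^1*378583^1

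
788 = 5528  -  4740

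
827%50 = 27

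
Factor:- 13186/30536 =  - 19/44= - 2^( - 2) * 11^( - 1)*19^1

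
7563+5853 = 13416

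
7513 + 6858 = 14371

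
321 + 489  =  810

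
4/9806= 2/4903  =  0.00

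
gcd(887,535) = 1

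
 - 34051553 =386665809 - 420717362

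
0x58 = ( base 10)88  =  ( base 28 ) 34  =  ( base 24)3G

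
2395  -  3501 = -1106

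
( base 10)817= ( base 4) 30301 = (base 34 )O1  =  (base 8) 1461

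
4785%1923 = 939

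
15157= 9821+5336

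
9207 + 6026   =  15233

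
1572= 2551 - 979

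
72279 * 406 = 29345274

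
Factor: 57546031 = 57546031^1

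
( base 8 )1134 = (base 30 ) k4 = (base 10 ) 604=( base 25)O4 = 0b1001011100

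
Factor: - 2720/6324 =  - 2^3 * 3^( - 1 )*5^1*31^ ( - 1) = -40/93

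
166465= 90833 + 75632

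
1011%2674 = 1011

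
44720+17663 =62383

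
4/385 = 4/385 = 0.01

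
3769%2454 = 1315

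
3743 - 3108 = 635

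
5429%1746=191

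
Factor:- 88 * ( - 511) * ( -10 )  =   - 449680 = -2^4*5^1*7^1*11^1*73^1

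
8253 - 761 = 7492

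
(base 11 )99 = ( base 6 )300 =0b1101100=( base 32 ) 3C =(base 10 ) 108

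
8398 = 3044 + 5354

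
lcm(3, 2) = 6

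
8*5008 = 40064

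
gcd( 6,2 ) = 2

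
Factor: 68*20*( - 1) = - 2^4*5^1*17^1  =  - 1360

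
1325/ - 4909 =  - 1  +  3584/4909= - 0.27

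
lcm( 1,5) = 5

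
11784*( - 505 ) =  - 5950920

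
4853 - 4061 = 792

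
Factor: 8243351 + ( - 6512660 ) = 3^2*19^1*  29^1*349^1 = 1730691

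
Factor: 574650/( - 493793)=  - 2^1 * 3^2*5^2 * 1277^1 * 493793^( - 1 ) 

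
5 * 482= 2410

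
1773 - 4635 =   -  2862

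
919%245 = 184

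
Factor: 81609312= 2^5*3^1*379^1*2243^1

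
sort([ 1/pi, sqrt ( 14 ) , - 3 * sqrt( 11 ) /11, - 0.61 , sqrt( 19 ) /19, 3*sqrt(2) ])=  [ - 3*sqrt( 11) /11,-0.61, sqrt( 19 )/19 , 1/pi,sqrt(14),3*sqrt(2)] 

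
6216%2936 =344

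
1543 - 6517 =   -  4974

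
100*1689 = 168900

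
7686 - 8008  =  -322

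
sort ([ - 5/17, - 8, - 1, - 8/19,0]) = [- 8 , - 1,- 8/19, - 5/17, 0]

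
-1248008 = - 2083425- - 835417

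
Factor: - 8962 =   -  2^1*4481^1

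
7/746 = 7/746 = 0.01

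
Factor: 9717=3^1*41^1 *79^1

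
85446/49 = 85446/49 = 1743.80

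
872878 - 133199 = 739679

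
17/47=17/47 = 0.36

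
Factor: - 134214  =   - 2^1 * 3^1 * 22369^1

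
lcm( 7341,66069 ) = 66069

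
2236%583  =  487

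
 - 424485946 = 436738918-861224864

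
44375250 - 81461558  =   - 37086308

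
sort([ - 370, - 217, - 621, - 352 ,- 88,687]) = [ - 621,-370  , - 352, - 217, - 88,  687 ]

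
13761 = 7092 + 6669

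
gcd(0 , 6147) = 6147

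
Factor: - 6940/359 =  - 2^2*5^1 * 347^1*359^(- 1)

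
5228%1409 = 1001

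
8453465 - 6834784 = 1618681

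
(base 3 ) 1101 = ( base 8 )45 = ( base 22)1f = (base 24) 1D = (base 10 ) 37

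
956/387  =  2  +  182/387 = 2.47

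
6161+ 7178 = 13339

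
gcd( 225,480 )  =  15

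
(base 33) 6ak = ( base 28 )8lo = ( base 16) 1ae4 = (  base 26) A4K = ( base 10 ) 6884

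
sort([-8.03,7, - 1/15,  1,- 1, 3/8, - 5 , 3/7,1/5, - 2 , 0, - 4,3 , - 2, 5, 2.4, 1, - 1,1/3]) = [ - 8.03, - 5, - 4, - 2, -2 , - 1, - 1,  -  1/15, 0, 1/5  ,  1/3, 3/8, 3/7, 1,1, 2.4, 3, 5,7 ] 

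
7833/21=373 = 373.00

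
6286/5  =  6286/5 = 1257.20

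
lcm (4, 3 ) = 12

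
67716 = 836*81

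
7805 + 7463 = 15268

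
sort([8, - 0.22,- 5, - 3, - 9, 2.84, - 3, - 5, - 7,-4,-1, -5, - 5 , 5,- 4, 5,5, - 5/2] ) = [-9, - 7, - 5, - 5,- 5 ,-5, -4,-4, - 3, - 3, - 5/2, - 1, - 0.22,2.84, 5 , 5,5,8] 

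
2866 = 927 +1939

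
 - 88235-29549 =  - 117784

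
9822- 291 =9531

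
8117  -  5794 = 2323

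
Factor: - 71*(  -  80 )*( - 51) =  - 2^4*  3^1*5^1*17^1*71^1=- 289680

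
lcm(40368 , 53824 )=161472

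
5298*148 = 784104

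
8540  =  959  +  7581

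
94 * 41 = 3854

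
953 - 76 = 877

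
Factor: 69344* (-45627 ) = -3163958688 = - 2^5*3^1 * 11^1*67^1 * 197^1*  227^1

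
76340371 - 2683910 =73656461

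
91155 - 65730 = 25425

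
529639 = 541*979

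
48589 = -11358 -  - 59947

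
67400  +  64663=132063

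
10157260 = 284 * 35765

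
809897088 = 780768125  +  29128963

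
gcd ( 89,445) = 89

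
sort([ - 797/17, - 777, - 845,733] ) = [-845, - 777, - 797/17,733] 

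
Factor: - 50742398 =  -2^1 * 7^1*3624457^1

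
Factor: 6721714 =2^1*3360857^1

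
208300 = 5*41660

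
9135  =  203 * 45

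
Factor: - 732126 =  - 2^1*3^1*122021^1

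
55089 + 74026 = 129115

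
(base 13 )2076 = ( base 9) 6140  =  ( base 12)2723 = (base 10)4491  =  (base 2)1000110001011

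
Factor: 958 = 2^1*479^1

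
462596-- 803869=1266465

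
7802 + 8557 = 16359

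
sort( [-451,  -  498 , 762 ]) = [ - 498,-451,762]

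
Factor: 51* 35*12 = 2^2*3^2 * 5^1*7^1*17^1 = 21420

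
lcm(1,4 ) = 4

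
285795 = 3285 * 87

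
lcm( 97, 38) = 3686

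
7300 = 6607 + 693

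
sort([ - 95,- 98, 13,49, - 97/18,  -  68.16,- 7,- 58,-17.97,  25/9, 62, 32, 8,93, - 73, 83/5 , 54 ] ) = [ - 98, - 95, - 73, - 68.16, - 58,- 17.97, - 7, - 97/18, 25/9, 8, 13,83/5, 32,49, 54, 62, 93 ] 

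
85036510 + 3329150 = 88365660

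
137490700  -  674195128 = - 536704428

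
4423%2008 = 407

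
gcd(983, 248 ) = 1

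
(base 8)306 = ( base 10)198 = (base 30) 6I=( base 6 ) 530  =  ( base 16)C6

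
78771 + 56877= 135648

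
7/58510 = 7/58510 =0.00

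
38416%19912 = 18504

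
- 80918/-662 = 40459/331= 122.23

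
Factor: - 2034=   -  2^1*3^2*113^1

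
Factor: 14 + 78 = 2^2*23^1 = 92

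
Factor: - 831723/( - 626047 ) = 3^1*37^1*59^1*127^1* 709^( - 1)*883^(-1) 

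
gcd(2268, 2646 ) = 378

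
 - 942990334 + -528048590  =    -  1471038924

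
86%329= 86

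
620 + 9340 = 9960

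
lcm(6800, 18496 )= 462400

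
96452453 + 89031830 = 185484283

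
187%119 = 68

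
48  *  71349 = 3424752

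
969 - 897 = 72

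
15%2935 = 15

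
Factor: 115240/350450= 2^2*5^(-1)*67^1*163^( - 1 )  =  268/815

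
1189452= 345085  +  844367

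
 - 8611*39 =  - 335829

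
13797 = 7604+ 6193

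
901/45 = 20 + 1/45 = 20.02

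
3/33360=1/11120 =0.00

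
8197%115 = 32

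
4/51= 4/51=0.08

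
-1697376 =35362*( - 48)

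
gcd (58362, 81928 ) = 2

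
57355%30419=26936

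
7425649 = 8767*847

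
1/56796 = 1/56796 = 0.00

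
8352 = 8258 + 94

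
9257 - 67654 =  - 58397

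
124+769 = 893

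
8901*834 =7423434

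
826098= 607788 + 218310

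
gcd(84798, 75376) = 9422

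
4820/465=10  +  34/93 = 10.37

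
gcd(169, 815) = 1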